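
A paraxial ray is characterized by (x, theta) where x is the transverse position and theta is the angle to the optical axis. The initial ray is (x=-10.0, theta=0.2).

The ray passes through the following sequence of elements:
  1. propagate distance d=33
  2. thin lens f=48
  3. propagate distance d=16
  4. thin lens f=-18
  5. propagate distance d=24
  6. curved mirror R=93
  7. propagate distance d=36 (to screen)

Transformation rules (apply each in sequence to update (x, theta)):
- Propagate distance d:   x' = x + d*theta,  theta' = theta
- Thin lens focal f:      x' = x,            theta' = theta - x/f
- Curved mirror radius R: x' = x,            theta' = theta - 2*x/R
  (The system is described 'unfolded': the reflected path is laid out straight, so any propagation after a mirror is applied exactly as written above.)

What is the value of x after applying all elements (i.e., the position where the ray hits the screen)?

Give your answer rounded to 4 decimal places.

Initial: x=-10.0000 theta=0.2000
After 1 (propagate distance d=33): x=-3.4000 theta=0.2000
After 2 (thin lens f=48): x=-3.4000 theta=13/48 (≈0.2708)
After 3 (propagate distance d=16): x=14/15 (≈0.9333) theta=13/48 (≈0.2708)
After 4 (thin lens f=-18): x=14/15 (≈0.9333) theta=697/2160 (≈0.3227)
After 5 (propagate distance d=24): x=781/90 (≈8.6778) theta=697/2160 (≈0.3227)
After 6 (curved mirror R=93): x=781/90 (≈8.6778) theta=3037/22320 (≈0.1361)
After 7 (propagate distance d=36 (to screen)): x=15151/1116 (≈13.5762) theta=3037/22320 (≈0.1361)
Rounded to 4 decimal places: x = 13.5762

Answer: 13.5762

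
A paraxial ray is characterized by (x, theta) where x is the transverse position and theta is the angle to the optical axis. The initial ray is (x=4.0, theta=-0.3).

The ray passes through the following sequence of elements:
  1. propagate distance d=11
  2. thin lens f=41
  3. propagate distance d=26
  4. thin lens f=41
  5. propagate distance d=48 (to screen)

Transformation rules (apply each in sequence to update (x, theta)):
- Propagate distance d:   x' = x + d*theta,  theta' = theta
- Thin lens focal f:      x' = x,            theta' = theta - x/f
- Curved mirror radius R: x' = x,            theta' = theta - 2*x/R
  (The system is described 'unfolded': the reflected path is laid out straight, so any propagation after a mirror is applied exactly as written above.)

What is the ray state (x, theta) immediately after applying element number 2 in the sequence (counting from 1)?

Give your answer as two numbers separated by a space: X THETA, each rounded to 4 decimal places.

Answer: 0.7000 -0.3171

Derivation:
Initial: x=4.0000 theta=-0.3000
After 1 (propagate distance d=11): x=0.7000 theta=-0.3000
After 2 (thin lens f=41): x=0.7000 theta=-13/41 (≈-0.3171)
Rounded to 4 decimal places: x = 0.7000, theta = -0.3171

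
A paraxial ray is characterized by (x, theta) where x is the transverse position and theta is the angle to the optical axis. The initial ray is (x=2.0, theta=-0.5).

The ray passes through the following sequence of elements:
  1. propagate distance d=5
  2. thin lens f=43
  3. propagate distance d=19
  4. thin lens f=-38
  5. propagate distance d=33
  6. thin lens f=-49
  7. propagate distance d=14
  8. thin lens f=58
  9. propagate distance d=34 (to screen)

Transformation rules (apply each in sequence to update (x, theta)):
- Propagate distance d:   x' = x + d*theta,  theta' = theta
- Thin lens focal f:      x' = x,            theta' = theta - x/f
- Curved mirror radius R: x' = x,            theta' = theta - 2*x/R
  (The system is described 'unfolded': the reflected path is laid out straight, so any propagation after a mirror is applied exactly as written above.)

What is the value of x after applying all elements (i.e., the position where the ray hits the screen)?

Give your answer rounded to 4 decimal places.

Answer: -71.8301

Derivation:
Initial: x=2.0000 theta=-0.5000
After 1 (propagate distance d=5): x=-0.5000 theta=-0.5000
After 2 (thin lens f=43): x=-0.5000 theta=-21/43 (≈-0.4884)
After 3 (propagate distance d=19): x=-841/86 (≈-9.7791) theta=-21/43 (≈-0.4884)
After 4 (thin lens f=-38): x=-841/86 (≈-9.7791) theta=-2437/3268 (≈-0.7457)
After 5 (propagate distance d=33): x=-112379/3268 (≈-34.3877) theta=-2437/3268 (≈-0.7457)
After 6 (thin lens f=-49): x=-112379/3268 (≈-34.3877) theta=-57948/40033 (≈-1.4475)
After 7 (propagate distance d=14): x=-1250237/22876 (≈-54.6528) theta=-57948/40033 (≈-1.4475)
After 8 (thin lens f=58): x=-1250237/22876 (≈-54.6528) theta=-4692277/9287656 (≈-0.5052)
After 9 (propagate distance d=34 (to screen)): x=-83391705/1160957 (≈-71.8301) theta=-4692277/9287656 (≈-0.5052)
Rounded to 4 decimal places: x = -71.8301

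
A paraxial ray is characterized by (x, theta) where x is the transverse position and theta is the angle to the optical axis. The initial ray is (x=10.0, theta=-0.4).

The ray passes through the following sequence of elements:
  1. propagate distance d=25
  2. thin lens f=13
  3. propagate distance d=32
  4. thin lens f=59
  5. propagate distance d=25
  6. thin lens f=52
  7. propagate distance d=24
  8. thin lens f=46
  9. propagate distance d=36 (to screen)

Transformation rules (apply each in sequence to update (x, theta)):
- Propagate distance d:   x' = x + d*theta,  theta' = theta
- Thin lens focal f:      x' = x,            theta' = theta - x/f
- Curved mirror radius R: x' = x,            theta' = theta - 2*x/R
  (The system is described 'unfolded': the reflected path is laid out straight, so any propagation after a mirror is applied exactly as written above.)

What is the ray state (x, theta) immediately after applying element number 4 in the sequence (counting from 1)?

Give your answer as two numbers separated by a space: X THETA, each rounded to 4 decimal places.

Answer: -12.8000 -0.1831

Derivation:
Initial: x=10.0000 theta=-0.4000
After 1 (propagate distance d=25): x=0.0000 theta=-0.4000
After 2 (thin lens f=13): x=0.0000 theta=-0.4000
After 3 (propagate distance d=32): x=-12.8000 theta=-0.4000
After 4 (thin lens f=59): x=-12.8000 theta=-54/295 (≈-0.1831)
Rounded to 4 decimal places: x = -12.8000, theta = -0.1831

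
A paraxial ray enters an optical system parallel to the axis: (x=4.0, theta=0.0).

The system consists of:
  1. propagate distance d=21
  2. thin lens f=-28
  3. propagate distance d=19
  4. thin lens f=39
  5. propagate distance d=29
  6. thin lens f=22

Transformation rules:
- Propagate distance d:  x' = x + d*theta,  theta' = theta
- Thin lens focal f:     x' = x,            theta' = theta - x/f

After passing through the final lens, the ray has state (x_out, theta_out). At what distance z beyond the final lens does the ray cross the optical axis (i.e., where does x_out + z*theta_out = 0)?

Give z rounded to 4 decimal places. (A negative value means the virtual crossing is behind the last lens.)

Answer: 19.8210

Derivation:
Initial: x=4.0000 theta=0.0000
After 1 (propagate distance d=21): x=4.0000 theta=0.0000
After 2 (thin lens f=-28): x=4.0000 theta=1/7 (≈0.1429)
After 3 (propagate distance d=19): x=47/7 (≈6.7143) theta=1/7 (≈0.1429)
After 4 (thin lens f=39): x=47/7 (≈6.7143) theta=-8/273 (≈-0.0293)
After 5 (propagate distance d=29): x=1601/273 (≈5.8645) theta=-8/273 (≈-0.0293)
After 6 (thin lens f=22): x=1601/273 (≈5.8645) theta=-1777/6006 (≈-0.2959)
z_focus = -x_out/theta_out = -(1601/273)/(-1777/6006) = 35222/1777 ≈ 19.8210
Rounded to 4 decimal places: z = 19.8210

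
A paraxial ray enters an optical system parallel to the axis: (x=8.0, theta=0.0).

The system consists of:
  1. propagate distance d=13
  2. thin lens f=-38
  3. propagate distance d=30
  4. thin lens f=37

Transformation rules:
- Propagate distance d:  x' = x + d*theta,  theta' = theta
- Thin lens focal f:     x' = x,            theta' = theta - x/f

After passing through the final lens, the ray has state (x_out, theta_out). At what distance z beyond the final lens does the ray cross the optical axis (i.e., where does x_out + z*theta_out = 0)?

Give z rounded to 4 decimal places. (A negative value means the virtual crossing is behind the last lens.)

Initial: x=8.0000 theta=0.0000
After 1 (propagate distance d=13): x=8.0000 theta=0.0000
After 2 (thin lens f=-38): x=8.0000 theta=4/19 (≈0.2105)
After 3 (propagate distance d=30): x=272/19 (≈14.3158) theta=4/19 (≈0.2105)
After 4 (thin lens f=37): x=272/19 (≈14.3158) theta=-124/703 (≈-0.1764)
z_focus = -x_out/theta_out = -(272/19)/(-124/703) = 2516/31 ≈ 81.1613
Rounded to 4 decimal places: z = 81.1613

Answer: 81.1613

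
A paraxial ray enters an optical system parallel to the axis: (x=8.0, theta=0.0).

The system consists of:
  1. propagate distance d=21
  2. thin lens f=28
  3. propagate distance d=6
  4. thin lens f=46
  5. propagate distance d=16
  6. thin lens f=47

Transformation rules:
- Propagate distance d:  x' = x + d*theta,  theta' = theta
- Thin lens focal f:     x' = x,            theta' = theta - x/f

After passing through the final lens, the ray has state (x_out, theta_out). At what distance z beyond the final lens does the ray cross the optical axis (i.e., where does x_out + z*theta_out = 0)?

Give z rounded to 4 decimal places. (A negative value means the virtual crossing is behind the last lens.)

Initial: x=8.0000 theta=0.0000
After 1 (propagate distance d=21): x=8.0000 theta=0.0000
After 2 (thin lens f=28): x=8.0000 theta=-2/7 (≈-0.2857)
After 3 (propagate distance d=6): x=44/7 (≈6.2857) theta=-2/7 (≈-0.2857)
After 4 (thin lens f=46): x=44/7 (≈6.2857) theta=-68/161 (≈-0.4224)
After 5 (propagate distance d=16): x=-76/161 (≈-0.4720) theta=-68/161 (≈-0.4224)
After 6 (thin lens f=47): x=-76/161 (≈-0.4720) theta=-3120/7567 (≈-0.4123)
z_focus = -x_out/theta_out = -(-76/161)/(-3120/7567) = -893/780 ≈ -1.1449
Rounded to 4 decimal places: z = -1.1449

Answer: -1.1449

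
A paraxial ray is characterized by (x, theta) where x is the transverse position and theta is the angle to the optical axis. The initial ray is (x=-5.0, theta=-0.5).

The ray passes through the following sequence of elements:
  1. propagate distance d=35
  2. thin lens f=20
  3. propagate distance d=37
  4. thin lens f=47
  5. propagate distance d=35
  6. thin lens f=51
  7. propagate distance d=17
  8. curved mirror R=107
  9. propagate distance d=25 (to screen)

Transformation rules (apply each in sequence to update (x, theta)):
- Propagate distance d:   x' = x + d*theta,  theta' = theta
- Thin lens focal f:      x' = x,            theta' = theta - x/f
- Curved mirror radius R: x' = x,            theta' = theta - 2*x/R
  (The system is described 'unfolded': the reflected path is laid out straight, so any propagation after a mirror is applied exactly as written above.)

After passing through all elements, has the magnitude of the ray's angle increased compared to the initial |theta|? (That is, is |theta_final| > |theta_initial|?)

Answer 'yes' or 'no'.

Answer: no

Derivation:
Initial: x=-5.0000 theta=-0.5000
After 1 (propagate distance d=35): x=-22.5000 theta=-0.5000
After 2 (thin lens f=20): x=-22.5000 theta=0.6250
After 3 (propagate distance d=37): x=0.6250 theta=0.6250
After 4 (thin lens f=47): x=0.6250 theta=115/188 (≈0.6117)
After 5 (propagate distance d=35): x=8285/376 (≈22.0346) theta=115/188 (≈0.6117)
After 6 (thin lens f=51): x=8285/376 (≈22.0346) theta=3445/19176 (≈0.1797)
After 7 (propagate distance d=17): x=7075/282 (≈25.0887) theta=3445/19176 (≈0.1797)
After 8 (curved mirror R=107): x=7075/282 (≈25.0887) theta=-593585/2051832 (≈-0.2893)
After 9 (propagate distance d=25 (to screen)): x=36638075/2051832 (≈17.8563) theta=-593585/2051832 (≈-0.2893)
|theta_initial|=0.5000 |theta_final|=593585/2051832 (≈0.2893) -> not increased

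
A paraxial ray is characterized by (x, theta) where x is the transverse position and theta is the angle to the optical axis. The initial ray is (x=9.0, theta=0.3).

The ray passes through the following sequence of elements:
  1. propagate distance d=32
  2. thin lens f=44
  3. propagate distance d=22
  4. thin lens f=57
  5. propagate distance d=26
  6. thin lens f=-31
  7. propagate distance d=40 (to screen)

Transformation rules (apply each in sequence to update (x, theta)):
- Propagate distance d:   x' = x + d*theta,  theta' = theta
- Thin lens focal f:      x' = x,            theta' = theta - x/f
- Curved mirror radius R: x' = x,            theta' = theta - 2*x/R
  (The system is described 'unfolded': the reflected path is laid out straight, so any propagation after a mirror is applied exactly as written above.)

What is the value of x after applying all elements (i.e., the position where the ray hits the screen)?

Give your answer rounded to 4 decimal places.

Answer: -3.5699

Derivation:
Initial: x=9.0000 theta=0.3000
After 1 (propagate distance d=32): x=18.6000 theta=0.3000
After 2 (thin lens f=44): x=18.6000 theta=-27/220 (≈-0.1227)
After 3 (propagate distance d=22): x=15.9000 theta=-27/220 (≈-0.1227)
After 4 (thin lens f=57): x=15.9000 theta=-1679/4180 (≈-0.4017)
After 5 (propagate distance d=26): x=5702/1045 (≈5.4565) theta=-1679/4180 (≈-0.4017)
After 6 (thin lens f=-31): x=5702/1045 (≈5.4565) theta=-1539/6820 (≈-0.2257)
After 7 (propagate distance d=40 (to screen)): x=-115648/32395 (≈-3.5699) theta=-1539/6820 (≈-0.2257)
Rounded to 4 decimal places: x = -3.5699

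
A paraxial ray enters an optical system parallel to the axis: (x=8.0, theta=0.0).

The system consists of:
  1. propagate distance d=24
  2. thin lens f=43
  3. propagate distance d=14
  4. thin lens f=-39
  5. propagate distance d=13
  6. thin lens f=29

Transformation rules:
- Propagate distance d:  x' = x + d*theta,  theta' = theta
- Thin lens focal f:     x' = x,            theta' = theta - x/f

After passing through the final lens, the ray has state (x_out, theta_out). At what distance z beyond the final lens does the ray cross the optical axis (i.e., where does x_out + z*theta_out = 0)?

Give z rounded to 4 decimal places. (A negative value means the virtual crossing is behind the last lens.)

Initial: x=8.0000 theta=0.0000
After 1 (propagate distance d=24): x=8.0000 theta=0.0000
After 2 (thin lens f=43): x=8.0000 theta=-8/43 (≈-0.1860)
After 3 (propagate distance d=14): x=232/43 (≈5.3953) theta=-8/43 (≈-0.1860)
After 4 (thin lens f=-39): x=232/43 (≈5.3953) theta=-80/1677 (≈-0.0477)
After 5 (propagate distance d=13): x=616/129 (≈4.7752) theta=-80/1677 (≈-0.0477)
After 6 (thin lens f=29): x=616/129 (≈4.7752) theta=-10328/48633 (≈-0.2124)
z_focus = -x_out/theta_out = -(616/129)/(-10328/48633) = 29029/1291 ≈ 22.4857
Rounded to 4 decimal places: z = 22.4857

Answer: 22.4857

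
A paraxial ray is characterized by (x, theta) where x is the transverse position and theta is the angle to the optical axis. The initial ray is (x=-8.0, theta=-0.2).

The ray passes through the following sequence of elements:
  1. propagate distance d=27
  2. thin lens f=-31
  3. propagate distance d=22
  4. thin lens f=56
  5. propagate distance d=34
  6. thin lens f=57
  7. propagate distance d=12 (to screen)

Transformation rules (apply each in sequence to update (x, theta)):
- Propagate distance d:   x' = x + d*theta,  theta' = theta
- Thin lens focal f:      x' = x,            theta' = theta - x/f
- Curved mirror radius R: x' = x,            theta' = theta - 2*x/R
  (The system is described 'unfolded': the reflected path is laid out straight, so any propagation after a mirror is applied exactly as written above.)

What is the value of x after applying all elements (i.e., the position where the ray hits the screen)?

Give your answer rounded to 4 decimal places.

Initial: x=-8.0000 theta=-0.2000
After 1 (propagate distance d=27): x=-13.4000 theta=-0.2000
After 2 (thin lens f=-31): x=-13.4000 theta=-98/155 (≈-0.6323)
After 3 (propagate distance d=22): x=-4233/155 (≈-27.3097) theta=-98/155 (≈-0.6323)
After 4 (thin lens f=56): x=-4233/155 (≈-27.3097) theta=-251/1736 (≈-0.1446)
After 5 (propagate distance d=34): x=-139859/4340 (≈-32.2256) theta=-251/1736 (≈-0.1446)
After 6 (thin lens f=57): x=-139859/4340 (≈-32.2256) theta=10957/26040 (≈0.4208)
After 7 (propagate distance d=12 (to screen)): x=-23589/868 (≈-27.1763) theta=10957/26040 (≈0.4208)
Rounded to 4 decimal places: x = -27.1763

Answer: -27.1763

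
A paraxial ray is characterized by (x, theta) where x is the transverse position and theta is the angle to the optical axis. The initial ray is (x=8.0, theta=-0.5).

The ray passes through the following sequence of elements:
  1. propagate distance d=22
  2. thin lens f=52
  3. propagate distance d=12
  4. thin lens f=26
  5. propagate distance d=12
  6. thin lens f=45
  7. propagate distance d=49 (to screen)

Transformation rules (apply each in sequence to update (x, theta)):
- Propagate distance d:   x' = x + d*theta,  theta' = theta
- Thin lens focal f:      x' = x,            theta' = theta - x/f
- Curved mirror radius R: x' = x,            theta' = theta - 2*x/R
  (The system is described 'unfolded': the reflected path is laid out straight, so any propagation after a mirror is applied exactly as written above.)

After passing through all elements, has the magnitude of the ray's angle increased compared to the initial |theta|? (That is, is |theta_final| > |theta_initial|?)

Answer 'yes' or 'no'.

Answer: no

Derivation:
Initial: x=8.0000 theta=-0.5000
After 1 (propagate distance d=22): x=-3.0000 theta=-0.5000
After 2 (thin lens f=52): x=-3.0000 theta=-23/52 (≈-0.4423)
After 3 (propagate distance d=12): x=-108/13 (≈-8.3077) theta=-23/52 (≈-0.4423)
After 4 (thin lens f=26): x=-108/13 (≈-8.3077) theta=-83/676 (≈-0.1228)
After 5 (propagate distance d=12): x=-1653/169 (≈-9.7811) theta=-83/676 (≈-0.1228)
After 6 (thin lens f=45): x=-1653/169 (≈-9.7811) theta=959/10140 (≈0.0946)
After 7 (propagate distance d=49 (to screen)): x=-52189/10140 (≈-5.1468) theta=959/10140 (≈0.0946)
|theta_initial|=0.5000 |theta_final|=959/10140 (≈0.0946) -> not increased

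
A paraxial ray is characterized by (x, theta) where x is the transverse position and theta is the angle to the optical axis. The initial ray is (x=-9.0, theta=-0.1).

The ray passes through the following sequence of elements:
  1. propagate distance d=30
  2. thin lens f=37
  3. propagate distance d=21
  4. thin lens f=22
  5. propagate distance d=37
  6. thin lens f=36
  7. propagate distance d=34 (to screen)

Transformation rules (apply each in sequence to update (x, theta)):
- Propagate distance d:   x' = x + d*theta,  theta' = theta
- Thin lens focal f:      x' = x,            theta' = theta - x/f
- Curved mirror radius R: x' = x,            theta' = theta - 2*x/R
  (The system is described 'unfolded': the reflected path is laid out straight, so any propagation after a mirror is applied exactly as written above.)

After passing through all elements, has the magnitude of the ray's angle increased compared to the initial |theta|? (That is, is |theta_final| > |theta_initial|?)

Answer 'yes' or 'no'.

Initial: x=-9.0000 theta=-0.1000
After 1 (propagate distance d=30): x=-12.0000 theta=-0.1000
After 2 (thin lens f=37): x=-12.0000 theta=83/370 (≈0.2243)
After 3 (propagate distance d=21): x=-2697/370 (≈-7.2892) theta=83/370 (≈0.2243)
After 4 (thin lens f=22): x=-2697/370 (≈-7.2892) theta=4523/8140 (≈0.5557)
After 5 (propagate distance d=37): x=108017/8140 (≈13.2699) theta=4523/8140 (≈0.5557)
After 6 (thin lens f=36): x=108017/8140 (≈13.2699) theta=54811/293040 (≈0.1870)
After 7 (propagate distance d=34 (to screen)): x=261463/13320 (≈19.6294) theta=54811/293040 (≈0.1870)
|theta_initial|=0.1000 |theta_final|=54811/293040 (≈0.1870) -> increased

Answer: yes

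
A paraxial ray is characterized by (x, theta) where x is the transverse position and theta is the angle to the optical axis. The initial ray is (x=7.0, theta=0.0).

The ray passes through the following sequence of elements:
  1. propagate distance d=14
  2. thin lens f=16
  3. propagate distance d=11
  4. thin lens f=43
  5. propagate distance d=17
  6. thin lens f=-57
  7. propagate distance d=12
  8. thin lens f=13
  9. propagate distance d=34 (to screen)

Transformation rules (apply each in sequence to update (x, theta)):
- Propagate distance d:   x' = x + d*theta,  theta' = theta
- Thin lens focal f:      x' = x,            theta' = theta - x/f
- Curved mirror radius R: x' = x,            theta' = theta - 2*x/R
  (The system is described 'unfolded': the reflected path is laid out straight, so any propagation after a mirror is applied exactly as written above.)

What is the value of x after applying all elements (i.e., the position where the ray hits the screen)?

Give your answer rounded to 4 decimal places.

Initial: x=7.0000 theta=0.0000
After 1 (propagate distance d=14): x=7.0000 theta=0.0000
After 2 (thin lens f=16): x=7.0000 theta=-0.4375
After 3 (propagate distance d=11): x=2.1875 theta=-0.4375
After 4 (thin lens f=43): x=2.1875 theta=-21/43 (≈-0.4884)
After 5 (propagate distance d=17): x=-4207/688 (≈-6.1148) theta=-21/43 (≈-0.4884)
After 6 (thin lens f=-57): x=-4207/688 (≈-6.1148) theta=-23359/39216 (≈-0.5956)
After 7 (propagate distance d=12): x=-173369/13072 (≈-13.2626) theta=-23359/39216 (≈-0.5956)
After 8 (thin lens f=13): x=-173369/13072 (≈-13.2626) theta=27055/63726 (≈0.4246)
After 9 (propagate distance d=34 (to screen)): x=31451/26832 (≈1.1721) theta=27055/63726 (≈0.4246)
Rounded to 4 decimal places: x = 1.1721

Answer: 1.1721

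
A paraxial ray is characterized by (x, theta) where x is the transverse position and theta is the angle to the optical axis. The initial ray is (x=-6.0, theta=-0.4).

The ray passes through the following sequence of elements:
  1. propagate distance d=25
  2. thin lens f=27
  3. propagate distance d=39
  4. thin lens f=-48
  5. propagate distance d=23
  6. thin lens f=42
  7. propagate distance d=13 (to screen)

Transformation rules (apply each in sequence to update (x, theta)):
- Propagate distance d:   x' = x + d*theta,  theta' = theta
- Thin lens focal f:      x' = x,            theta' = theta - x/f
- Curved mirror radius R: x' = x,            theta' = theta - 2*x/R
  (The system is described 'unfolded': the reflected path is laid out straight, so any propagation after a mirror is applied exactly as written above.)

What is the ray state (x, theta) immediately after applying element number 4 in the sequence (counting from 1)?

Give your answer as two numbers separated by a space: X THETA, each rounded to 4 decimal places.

Initial: x=-6.0000 theta=-0.4000
After 1 (propagate distance d=25): x=-16.0000 theta=-0.4000
After 2 (thin lens f=27): x=-16.0000 theta=26/135 (≈0.1926)
After 3 (propagate distance d=39): x=-382/45 (≈-8.4889) theta=26/135 (≈0.1926)
After 4 (thin lens f=-48): x=-382/45 (≈-8.4889) theta=17/1080 (≈0.0157)
Rounded to 4 decimal places: x = -8.4889, theta = 0.0157

Answer: -8.4889 0.0157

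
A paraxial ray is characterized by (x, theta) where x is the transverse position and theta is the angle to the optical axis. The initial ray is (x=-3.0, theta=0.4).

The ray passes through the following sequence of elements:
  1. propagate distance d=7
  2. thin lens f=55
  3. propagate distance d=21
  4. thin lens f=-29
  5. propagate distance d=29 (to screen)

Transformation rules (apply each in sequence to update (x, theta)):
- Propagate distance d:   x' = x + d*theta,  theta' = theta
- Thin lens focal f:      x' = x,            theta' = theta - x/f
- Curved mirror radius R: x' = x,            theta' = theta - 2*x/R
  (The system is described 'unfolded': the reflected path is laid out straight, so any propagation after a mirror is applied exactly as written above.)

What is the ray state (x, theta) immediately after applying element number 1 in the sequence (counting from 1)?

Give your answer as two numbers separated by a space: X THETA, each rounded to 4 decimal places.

Answer: -0.2000 0.4000

Derivation:
Initial: x=-3.0000 theta=0.4000
After 1 (propagate distance d=7): x=-0.2000 theta=0.4000
Rounded to 4 decimal places: x = -0.2000, theta = 0.4000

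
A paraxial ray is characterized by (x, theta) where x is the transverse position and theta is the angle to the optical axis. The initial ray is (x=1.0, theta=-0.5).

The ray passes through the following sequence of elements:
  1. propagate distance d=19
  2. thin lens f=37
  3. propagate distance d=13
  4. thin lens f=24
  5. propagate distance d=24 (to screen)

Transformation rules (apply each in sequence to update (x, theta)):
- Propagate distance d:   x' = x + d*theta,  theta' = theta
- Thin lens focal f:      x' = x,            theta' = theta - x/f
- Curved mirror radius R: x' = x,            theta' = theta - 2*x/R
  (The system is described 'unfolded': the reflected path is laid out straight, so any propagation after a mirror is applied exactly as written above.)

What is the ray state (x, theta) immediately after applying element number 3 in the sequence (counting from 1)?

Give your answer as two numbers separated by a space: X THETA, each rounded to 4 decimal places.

Answer: -12.0135 -0.2703

Derivation:
Initial: x=1.0000 theta=-0.5000
After 1 (propagate distance d=19): x=-8.5000 theta=-0.5000
After 2 (thin lens f=37): x=-8.5000 theta=-10/37 (≈-0.2703)
After 3 (propagate distance d=13): x=-889/74 (≈-12.0135) theta=-10/37 (≈-0.2703)
Rounded to 4 decimal places: x = -12.0135, theta = -0.2703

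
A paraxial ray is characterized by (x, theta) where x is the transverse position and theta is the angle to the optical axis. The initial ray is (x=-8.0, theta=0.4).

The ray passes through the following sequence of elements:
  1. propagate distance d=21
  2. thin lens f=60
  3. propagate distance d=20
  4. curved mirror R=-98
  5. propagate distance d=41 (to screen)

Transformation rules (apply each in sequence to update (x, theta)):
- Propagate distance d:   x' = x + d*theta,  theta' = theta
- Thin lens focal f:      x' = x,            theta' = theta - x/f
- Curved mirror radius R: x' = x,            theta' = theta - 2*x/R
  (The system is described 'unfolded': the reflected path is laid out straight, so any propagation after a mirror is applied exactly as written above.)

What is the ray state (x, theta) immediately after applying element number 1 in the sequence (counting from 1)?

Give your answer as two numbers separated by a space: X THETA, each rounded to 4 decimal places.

Answer: 0.4000 0.4000

Derivation:
Initial: x=-8.0000 theta=0.4000
After 1 (propagate distance d=21): x=0.4000 theta=0.4000
Rounded to 4 decimal places: x = 0.4000, theta = 0.4000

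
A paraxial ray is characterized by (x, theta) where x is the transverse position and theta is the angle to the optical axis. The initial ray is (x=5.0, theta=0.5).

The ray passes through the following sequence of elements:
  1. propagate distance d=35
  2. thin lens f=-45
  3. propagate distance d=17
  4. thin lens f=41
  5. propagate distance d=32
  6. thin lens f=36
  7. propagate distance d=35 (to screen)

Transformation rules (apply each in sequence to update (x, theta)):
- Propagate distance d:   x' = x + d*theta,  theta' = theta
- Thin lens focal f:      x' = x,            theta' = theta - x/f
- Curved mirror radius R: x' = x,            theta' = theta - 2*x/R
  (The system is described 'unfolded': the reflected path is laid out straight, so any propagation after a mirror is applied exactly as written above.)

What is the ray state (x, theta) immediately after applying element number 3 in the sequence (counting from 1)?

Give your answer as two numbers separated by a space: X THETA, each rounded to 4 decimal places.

Initial: x=5.0000 theta=0.5000
After 1 (propagate distance d=35): x=22.5000 theta=0.5000
After 2 (thin lens f=-45): x=22.5000 theta=1.0000
After 3 (propagate distance d=17): x=39.5000 theta=1.0000
Rounded to 4 decimal places: x = 39.5000, theta = 1.0000

Answer: 39.5000 1.0000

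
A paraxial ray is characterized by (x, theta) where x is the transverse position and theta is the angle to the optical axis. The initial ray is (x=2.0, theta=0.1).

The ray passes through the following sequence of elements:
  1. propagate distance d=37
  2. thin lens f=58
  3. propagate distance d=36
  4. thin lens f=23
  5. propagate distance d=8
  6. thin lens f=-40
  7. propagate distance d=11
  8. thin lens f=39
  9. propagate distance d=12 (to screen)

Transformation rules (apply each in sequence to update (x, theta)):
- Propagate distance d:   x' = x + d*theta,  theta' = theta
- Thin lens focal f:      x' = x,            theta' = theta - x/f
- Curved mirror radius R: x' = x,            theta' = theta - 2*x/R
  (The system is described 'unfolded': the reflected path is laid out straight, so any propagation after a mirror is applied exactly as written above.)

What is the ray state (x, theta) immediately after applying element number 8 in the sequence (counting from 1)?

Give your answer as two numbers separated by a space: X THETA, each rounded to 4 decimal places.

Initial: x=2.0000 theta=0.1000
After 1 (propagate distance d=37): x=5.7000 theta=0.1000
After 2 (thin lens f=58): x=5.7000 theta=1/580 (≈0.0017)
After 3 (propagate distance d=36): x=1671/290 (≈5.7621) theta=1/580 (≈0.0017)
After 4 (thin lens f=23): x=1671/290 (≈5.7621) theta=-3319/13340 (≈-0.2488)
After 5 (propagate distance d=8): x=25157/6670 (≈3.7717) theta=-3319/13340 (≈-0.2488)
After 6 (thin lens f=-40): x=25157/6670 (≈3.7717) theta=-41223/266800 (≈-0.1545)
After 7 (propagate distance d=11): x=19063/9200 (≈2.0721) theta=-41223/266800 (≈-0.1545)
After 8 (thin lens f=39): x=19063/9200 (≈2.0721) theta=-540131/2601300 (≈-0.2076)
Rounded to 4 decimal places: x = 2.0721, theta = -0.2076

Answer: 2.0721 -0.2076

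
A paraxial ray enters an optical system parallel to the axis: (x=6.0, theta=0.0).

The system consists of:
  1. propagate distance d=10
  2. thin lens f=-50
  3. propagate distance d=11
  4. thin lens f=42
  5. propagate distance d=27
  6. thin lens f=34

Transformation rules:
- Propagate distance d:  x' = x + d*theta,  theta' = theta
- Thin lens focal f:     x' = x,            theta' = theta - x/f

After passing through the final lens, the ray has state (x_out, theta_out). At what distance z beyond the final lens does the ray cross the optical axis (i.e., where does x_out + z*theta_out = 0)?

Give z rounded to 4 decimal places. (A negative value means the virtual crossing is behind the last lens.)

Answer: 25.8501

Derivation:
Initial: x=6.0000 theta=0.0000
After 1 (propagate distance d=10): x=6.0000 theta=0.0000
After 2 (thin lens f=-50): x=6.0000 theta=0.1200
After 3 (propagate distance d=11): x=7.3200 theta=0.1200
After 4 (thin lens f=42): x=7.3200 theta=-19/350 (≈-0.0543)
After 5 (propagate distance d=27): x=2049/350 (≈5.8543) theta=-19/350 (≈-0.0543)
After 6 (thin lens f=34): x=2049/350 (≈5.8543) theta=-77/340 (≈-0.2265)
z_focus = -x_out/theta_out = -(2049/350)/(-77/340) = 69666/2695 ≈ 25.8501
Rounded to 4 decimal places: z = 25.8501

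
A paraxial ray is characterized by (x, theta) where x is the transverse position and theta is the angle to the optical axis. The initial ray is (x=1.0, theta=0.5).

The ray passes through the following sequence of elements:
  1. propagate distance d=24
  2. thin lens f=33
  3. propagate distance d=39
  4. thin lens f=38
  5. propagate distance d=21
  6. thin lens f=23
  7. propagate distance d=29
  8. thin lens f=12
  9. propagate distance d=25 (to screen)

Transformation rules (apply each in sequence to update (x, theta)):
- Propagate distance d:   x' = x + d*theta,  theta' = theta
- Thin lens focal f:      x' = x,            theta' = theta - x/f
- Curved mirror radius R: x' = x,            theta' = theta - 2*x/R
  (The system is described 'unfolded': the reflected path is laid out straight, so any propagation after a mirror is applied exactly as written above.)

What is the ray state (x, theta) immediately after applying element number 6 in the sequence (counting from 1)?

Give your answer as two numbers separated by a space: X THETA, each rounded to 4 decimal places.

Answer: 9.8935 -0.7751

Derivation:
Initial: x=1.0000 theta=0.5000
After 1 (propagate distance d=24): x=13.0000 theta=0.5000
After 2 (thin lens f=33): x=13.0000 theta=7/66 (≈0.1061)
After 3 (propagate distance d=39): x=377/22 (≈17.1364) theta=7/66 (≈0.1061)
After 4 (thin lens f=38): x=377/22 (≈17.1364) theta=-865/2508 (≈-0.3449)
After 5 (propagate distance d=21): x=8271/836 (≈9.8935) theta=-865/2508 (≈-0.3449)
After 6 (thin lens f=23): x=8271/836 (≈9.8935) theta=-11177/14421 (≈-0.7751)
Rounded to 4 decimal places: x = 9.8935, theta = -0.7751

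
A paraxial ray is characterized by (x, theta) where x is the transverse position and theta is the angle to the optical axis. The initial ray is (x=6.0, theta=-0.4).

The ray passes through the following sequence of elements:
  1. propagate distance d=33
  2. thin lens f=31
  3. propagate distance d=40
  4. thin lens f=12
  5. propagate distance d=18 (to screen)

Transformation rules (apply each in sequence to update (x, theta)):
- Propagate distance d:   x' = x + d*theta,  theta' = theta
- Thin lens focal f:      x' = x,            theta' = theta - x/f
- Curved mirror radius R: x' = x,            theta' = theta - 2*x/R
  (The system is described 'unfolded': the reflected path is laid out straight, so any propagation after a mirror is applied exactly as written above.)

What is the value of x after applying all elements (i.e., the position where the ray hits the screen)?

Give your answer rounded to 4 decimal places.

Initial: x=6.0000 theta=-0.4000
After 1 (propagate distance d=33): x=-7.2000 theta=-0.4000
After 2 (thin lens f=31): x=-7.2000 theta=-26/155 (≈-0.1677)
After 3 (propagate distance d=40): x=-2156/155 (≈-13.9097) theta=-26/155 (≈-0.1677)
After 4 (thin lens f=12): x=-2156/155 (≈-13.9097) theta=461/465 (≈0.9914)
After 5 (propagate distance d=18 (to screen)): x=122/31 (≈3.9355) theta=461/465 (≈0.9914)
Rounded to 4 decimal places: x = 3.9355

Answer: 3.9355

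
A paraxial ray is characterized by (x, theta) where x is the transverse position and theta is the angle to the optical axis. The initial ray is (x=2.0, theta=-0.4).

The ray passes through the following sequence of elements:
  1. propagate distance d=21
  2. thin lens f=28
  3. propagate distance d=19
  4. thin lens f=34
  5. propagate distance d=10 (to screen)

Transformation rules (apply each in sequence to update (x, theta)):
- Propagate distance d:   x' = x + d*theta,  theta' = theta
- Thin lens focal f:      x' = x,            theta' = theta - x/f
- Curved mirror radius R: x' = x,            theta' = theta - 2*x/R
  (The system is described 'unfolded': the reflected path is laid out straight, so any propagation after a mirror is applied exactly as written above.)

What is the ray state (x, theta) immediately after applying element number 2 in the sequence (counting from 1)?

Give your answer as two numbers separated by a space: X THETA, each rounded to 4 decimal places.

Initial: x=2.0000 theta=-0.4000
After 1 (propagate distance d=21): x=-6.4000 theta=-0.4000
After 2 (thin lens f=28): x=-6.4000 theta=-6/35 (≈-0.1714)
Rounded to 4 decimal places: x = -6.4000, theta = -0.1714

Answer: -6.4000 -0.1714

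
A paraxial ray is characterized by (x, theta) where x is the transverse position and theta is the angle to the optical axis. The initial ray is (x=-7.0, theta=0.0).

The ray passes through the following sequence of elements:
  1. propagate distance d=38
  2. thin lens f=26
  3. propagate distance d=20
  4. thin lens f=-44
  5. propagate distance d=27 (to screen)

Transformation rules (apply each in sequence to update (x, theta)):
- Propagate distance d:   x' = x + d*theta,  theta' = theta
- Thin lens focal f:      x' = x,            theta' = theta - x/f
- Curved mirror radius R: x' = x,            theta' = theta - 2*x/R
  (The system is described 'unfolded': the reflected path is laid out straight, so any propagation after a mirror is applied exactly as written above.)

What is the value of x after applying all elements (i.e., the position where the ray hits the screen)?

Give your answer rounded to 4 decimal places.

Answer: 4.6626

Derivation:
Initial: x=-7.0000 theta=0.0000
After 1 (propagate distance d=38): x=-7.0000 theta=0.0000
After 2 (thin lens f=26): x=-7.0000 theta=7/26 (≈0.2692)
After 3 (propagate distance d=20): x=-21/13 (≈-1.6154) theta=7/26 (≈0.2692)
After 4 (thin lens f=-44): x=-21/13 (≈-1.6154) theta=133/572 (≈0.2325)
After 5 (propagate distance d=27 (to screen)): x=2667/572 (≈4.6626) theta=133/572 (≈0.2325)
Rounded to 4 decimal places: x = 4.6626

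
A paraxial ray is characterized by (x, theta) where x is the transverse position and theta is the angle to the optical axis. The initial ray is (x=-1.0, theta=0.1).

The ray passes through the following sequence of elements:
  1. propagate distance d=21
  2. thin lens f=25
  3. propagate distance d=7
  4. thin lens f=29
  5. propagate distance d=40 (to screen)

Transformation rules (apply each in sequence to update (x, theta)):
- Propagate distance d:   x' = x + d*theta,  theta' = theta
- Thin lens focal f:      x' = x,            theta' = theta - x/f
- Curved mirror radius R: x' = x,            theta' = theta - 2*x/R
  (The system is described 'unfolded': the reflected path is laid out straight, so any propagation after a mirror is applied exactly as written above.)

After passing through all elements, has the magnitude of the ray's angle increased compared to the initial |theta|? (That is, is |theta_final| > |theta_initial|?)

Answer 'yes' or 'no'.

Initial: x=-1.0000 theta=0.1000
After 1 (propagate distance d=21): x=1.1000 theta=0.1000
After 2 (thin lens f=25): x=1.1000 theta=0.0560
After 3 (propagate distance d=7): x=1.4920 theta=0.0560
After 4 (thin lens f=29): x=1.4920 theta=33/7250 (≈0.0046)
After 5 (propagate distance d=40 (to screen)): x=12137/7250 (≈1.6741) theta=33/7250 (≈0.0046)
|theta_initial|=0.1000 |theta_final|=33/7250 (≈0.0046) -> not increased

Answer: no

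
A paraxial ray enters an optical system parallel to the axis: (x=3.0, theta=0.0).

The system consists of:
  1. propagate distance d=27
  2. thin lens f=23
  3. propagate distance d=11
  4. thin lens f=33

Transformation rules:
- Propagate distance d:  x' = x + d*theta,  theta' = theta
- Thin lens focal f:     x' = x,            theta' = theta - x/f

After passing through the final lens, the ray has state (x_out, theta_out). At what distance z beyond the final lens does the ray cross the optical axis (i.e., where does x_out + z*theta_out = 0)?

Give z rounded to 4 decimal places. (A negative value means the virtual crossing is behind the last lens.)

Initial: x=3.0000 theta=0.0000
After 1 (propagate distance d=27): x=3.0000 theta=0.0000
After 2 (thin lens f=23): x=3.0000 theta=-3/23 (≈-0.1304)
After 3 (propagate distance d=11): x=36/23 (≈1.5652) theta=-3/23 (≈-0.1304)
After 4 (thin lens f=33): x=36/23 (≈1.5652) theta=-45/253 (≈-0.1779)
z_focus = -x_out/theta_out = -(36/23)/(-45/253) = 8.8000
Rounded to 4 decimal places: z = 8.8000

Answer: 8.8000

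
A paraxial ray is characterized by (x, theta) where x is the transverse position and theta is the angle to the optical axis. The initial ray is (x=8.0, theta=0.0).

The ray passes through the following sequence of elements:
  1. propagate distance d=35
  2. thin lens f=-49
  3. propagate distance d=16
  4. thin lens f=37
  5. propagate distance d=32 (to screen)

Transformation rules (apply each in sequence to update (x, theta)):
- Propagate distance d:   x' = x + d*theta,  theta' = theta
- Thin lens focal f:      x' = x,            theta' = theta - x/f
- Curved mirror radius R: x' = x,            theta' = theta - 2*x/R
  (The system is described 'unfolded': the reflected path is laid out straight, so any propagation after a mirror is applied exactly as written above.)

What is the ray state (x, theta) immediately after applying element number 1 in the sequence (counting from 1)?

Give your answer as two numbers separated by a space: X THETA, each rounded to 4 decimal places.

Initial: x=8.0000 theta=0.0000
After 1 (propagate distance d=35): x=8.0000 theta=0.0000
Rounded to 4 decimal places: x = 8.0000, theta = 0.0000

Answer: 8.0000 0.0000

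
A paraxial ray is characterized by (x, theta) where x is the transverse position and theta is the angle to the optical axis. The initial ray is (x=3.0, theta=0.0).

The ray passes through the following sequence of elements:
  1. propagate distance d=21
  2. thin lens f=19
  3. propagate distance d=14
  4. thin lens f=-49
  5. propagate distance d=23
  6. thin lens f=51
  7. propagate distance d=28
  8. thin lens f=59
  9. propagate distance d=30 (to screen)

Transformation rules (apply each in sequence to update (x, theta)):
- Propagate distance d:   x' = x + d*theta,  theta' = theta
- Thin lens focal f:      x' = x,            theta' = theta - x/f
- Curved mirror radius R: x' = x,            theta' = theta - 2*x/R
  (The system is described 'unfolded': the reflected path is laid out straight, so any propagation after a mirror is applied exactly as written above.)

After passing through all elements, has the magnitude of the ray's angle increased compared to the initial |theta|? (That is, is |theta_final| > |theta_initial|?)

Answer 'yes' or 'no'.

Initial: x=3.0000 theta=0.0000
After 1 (propagate distance d=21): x=3.0000 theta=0.0000
After 2 (thin lens f=19): x=3.0000 theta=-3/19 (≈-0.1579)
After 3 (propagate distance d=14): x=15/19 (≈0.7895) theta=-3/19 (≈-0.1579)
After 4 (thin lens f=-49): x=15/19 (≈0.7895) theta=-132/931 (≈-0.1418)
After 5 (propagate distance d=23): x=-2301/931 (≈-2.4715) theta=-132/931 (≈-0.1418)
After 6 (thin lens f=51): x=-2301/931 (≈-2.4715) theta=-211/2261 (≈-0.0933)
After 7 (propagate distance d=28): x=-80473/15827 (≈-5.0845) theta=-211/2261 (≈-0.0933)
After 8 (thin lens f=59): x=-80473/15827 (≈-5.0845) theta=-6670/933793 (≈-0.0071)
After 9 (propagate distance d=30 (to screen)): x=-4948007/933793 (≈-5.2988) theta=-6670/933793 (≈-0.0071)
|theta_initial|=0.0000 |theta_final|=6670/933793 (≈0.0071) -> increased

Answer: yes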